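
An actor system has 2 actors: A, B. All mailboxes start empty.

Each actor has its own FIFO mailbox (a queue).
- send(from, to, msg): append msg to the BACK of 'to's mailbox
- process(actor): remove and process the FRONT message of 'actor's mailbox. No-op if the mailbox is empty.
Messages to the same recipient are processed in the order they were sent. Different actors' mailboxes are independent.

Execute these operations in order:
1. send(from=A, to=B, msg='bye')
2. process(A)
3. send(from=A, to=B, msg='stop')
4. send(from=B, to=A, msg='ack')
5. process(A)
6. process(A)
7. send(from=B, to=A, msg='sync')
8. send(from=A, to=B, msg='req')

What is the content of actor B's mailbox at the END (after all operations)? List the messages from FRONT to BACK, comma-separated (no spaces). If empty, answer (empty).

After 1 (send(from=A, to=B, msg='bye')): A:[] B:[bye]
After 2 (process(A)): A:[] B:[bye]
After 3 (send(from=A, to=B, msg='stop')): A:[] B:[bye,stop]
After 4 (send(from=B, to=A, msg='ack')): A:[ack] B:[bye,stop]
After 5 (process(A)): A:[] B:[bye,stop]
After 6 (process(A)): A:[] B:[bye,stop]
After 7 (send(from=B, to=A, msg='sync')): A:[sync] B:[bye,stop]
After 8 (send(from=A, to=B, msg='req')): A:[sync] B:[bye,stop,req]

Answer: bye,stop,req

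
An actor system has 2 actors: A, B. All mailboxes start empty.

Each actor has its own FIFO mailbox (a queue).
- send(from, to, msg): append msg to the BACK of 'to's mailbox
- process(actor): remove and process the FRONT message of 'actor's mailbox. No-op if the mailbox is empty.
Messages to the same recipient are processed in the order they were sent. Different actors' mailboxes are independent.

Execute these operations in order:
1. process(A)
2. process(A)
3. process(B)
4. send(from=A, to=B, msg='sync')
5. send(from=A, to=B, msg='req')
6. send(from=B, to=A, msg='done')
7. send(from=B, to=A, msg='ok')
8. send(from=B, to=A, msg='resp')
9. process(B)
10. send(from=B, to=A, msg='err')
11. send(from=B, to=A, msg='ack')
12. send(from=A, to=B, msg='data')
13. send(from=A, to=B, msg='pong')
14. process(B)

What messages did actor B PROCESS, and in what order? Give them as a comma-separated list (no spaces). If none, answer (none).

Answer: sync,req

Derivation:
After 1 (process(A)): A:[] B:[]
After 2 (process(A)): A:[] B:[]
After 3 (process(B)): A:[] B:[]
After 4 (send(from=A, to=B, msg='sync')): A:[] B:[sync]
After 5 (send(from=A, to=B, msg='req')): A:[] B:[sync,req]
After 6 (send(from=B, to=A, msg='done')): A:[done] B:[sync,req]
After 7 (send(from=B, to=A, msg='ok')): A:[done,ok] B:[sync,req]
After 8 (send(from=B, to=A, msg='resp')): A:[done,ok,resp] B:[sync,req]
After 9 (process(B)): A:[done,ok,resp] B:[req]
After 10 (send(from=B, to=A, msg='err')): A:[done,ok,resp,err] B:[req]
After 11 (send(from=B, to=A, msg='ack')): A:[done,ok,resp,err,ack] B:[req]
After 12 (send(from=A, to=B, msg='data')): A:[done,ok,resp,err,ack] B:[req,data]
After 13 (send(from=A, to=B, msg='pong')): A:[done,ok,resp,err,ack] B:[req,data,pong]
After 14 (process(B)): A:[done,ok,resp,err,ack] B:[data,pong]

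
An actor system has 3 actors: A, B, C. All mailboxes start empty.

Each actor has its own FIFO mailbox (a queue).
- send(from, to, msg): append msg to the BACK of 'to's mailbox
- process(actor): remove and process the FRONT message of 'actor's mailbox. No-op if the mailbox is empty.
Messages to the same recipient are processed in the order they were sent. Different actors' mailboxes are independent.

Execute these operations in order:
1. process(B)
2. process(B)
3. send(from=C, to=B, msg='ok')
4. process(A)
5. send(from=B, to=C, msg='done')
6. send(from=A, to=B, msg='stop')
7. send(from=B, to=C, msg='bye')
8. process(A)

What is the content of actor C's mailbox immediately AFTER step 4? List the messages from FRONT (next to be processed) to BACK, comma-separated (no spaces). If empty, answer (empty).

After 1 (process(B)): A:[] B:[] C:[]
After 2 (process(B)): A:[] B:[] C:[]
After 3 (send(from=C, to=B, msg='ok')): A:[] B:[ok] C:[]
After 4 (process(A)): A:[] B:[ok] C:[]

(empty)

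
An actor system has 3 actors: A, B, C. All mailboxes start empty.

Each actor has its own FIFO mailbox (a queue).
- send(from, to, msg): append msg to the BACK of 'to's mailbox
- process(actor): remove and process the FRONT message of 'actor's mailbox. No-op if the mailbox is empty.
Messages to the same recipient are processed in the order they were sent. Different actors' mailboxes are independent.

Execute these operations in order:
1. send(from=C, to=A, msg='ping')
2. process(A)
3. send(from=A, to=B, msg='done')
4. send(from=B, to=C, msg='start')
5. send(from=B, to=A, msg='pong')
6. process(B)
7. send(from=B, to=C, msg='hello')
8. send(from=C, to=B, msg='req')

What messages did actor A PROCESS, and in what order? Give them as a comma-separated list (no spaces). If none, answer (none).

After 1 (send(from=C, to=A, msg='ping')): A:[ping] B:[] C:[]
After 2 (process(A)): A:[] B:[] C:[]
After 3 (send(from=A, to=B, msg='done')): A:[] B:[done] C:[]
After 4 (send(from=B, to=C, msg='start')): A:[] B:[done] C:[start]
After 5 (send(from=B, to=A, msg='pong')): A:[pong] B:[done] C:[start]
After 6 (process(B)): A:[pong] B:[] C:[start]
After 7 (send(from=B, to=C, msg='hello')): A:[pong] B:[] C:[start,hello]
After 8 (send(from=C, to=B, msg='req')): A:[pong] B:[req] C:[start,hello]

Answer: ping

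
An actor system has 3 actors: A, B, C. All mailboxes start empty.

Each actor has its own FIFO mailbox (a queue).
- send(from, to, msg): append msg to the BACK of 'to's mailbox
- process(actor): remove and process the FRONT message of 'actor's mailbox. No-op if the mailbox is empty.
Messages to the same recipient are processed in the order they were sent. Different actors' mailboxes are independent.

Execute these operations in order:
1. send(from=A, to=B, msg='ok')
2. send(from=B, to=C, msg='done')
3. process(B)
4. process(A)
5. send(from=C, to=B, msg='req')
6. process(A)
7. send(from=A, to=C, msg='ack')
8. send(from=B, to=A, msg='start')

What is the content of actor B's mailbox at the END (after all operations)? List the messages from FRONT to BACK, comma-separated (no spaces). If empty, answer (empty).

Answer: req

Derivation:
After 1 (send(from=A, to=B, msg='ok')): A:[] B:[ok] C:[]
After 2 (send(from=B, to=C, msg='done')): A:[] B:[ok] C:[done]
After 3 (process(B)): A:[] B:[] C:[done]
After 4 (process(A)): A:[] B:[] C:[done]
After 5 (send(from=C, to=B, msg='req')): A:[] B:[req] C:[done]
After 6 (process(A)): A:[] B:[req] C:[done]
After 7 (send(from=A, to=C, msg='ack')): A:[] B:[req] C:[done,ack]
After 8 (send(from=B, to=A, msg='start')): A:[start] B:[req] C:[done,ack]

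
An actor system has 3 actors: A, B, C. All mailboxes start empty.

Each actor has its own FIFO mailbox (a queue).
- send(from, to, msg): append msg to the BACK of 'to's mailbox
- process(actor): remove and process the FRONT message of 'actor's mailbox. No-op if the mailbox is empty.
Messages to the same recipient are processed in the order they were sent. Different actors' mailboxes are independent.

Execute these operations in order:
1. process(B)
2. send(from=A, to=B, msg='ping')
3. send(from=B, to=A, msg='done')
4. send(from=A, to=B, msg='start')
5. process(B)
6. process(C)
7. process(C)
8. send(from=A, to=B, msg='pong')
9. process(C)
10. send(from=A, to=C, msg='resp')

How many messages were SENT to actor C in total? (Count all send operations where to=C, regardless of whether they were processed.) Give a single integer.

Answer: 1

Derivation:
After 1 (process(B)): A:[] B:[] C:[]
After 2 (send(from=A, to=B, msg='ping')): A:[] B:[ping] C:[]
After 3 (send(from=B, to=A, msg='done')): A:[done] B:[ping] C:[]
After 4 (send(from=A, to=B, msg='start')): A:[done] B:[ping,start] C:[]
After 5 (process(B)): A:[done] B:[start] C:[]
After 6 (process(C)): A:[done] B:[start] C:[]
After 7 (process(C)): A:[done] B:[start] C:[]
After 8 (send(from=A, to=B, msg='pong')): A:[done] B:[start,pong] C:[]
After 9 (process(C)): A:[done] B:[start,pong] C:[]
After 10 (send(from=A, to=C, msg='resp')): A:[done] B:[start,pong] C:[resp]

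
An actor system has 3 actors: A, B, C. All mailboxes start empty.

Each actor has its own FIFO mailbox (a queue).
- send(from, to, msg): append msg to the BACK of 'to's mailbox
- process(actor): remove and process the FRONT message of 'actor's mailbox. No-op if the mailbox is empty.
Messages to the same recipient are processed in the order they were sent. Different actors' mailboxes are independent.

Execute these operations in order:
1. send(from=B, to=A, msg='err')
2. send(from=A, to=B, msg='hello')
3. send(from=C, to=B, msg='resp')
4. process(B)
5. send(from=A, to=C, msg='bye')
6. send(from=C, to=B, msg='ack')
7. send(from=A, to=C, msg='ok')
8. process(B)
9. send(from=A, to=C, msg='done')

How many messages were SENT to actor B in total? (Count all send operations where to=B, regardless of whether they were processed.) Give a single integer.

After 1 (send(from=B, to=A, msg='err')): A:[err] B:[] C:[]
After 2 (send(from=A, to=B, msg='hello')): A:[err] B:[hello] C:[]
After 3 (send(from=C, to=B, msg='resp')): A:[err] B:[hello,resp] C:[]
After 4 (process(B)): A:[err] B:[resp] C:[]
After 5 (send(from=A, to=C, msg='bye')): A:[err] B:[resp] C:[bye]
After 6 (send(from=C, to=B, msg='ack')): A:[err] B:[resp,ack] C:[bye]
After 7 (send(from=A, to=C, msg='ok')): A:[err] B:[resp,ack] C:[bye,ok]
After 8 (process(B)): A:[err] B:[ack] C:[bye,ok]
After 9 (send(from=A, to=C, msg='done')): A:[err] B:[ack] C:[bye,ok,done]

Answer: 3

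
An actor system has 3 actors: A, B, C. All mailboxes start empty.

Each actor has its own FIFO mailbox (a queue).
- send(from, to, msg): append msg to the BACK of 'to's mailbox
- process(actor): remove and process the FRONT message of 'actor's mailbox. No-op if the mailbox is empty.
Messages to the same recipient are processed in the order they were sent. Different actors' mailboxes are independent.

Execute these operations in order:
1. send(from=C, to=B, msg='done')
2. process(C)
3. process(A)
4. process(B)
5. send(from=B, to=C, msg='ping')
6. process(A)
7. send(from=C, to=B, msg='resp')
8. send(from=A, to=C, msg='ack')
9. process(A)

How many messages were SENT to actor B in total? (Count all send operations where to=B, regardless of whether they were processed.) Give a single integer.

After 1 (send(from=C, to=B, msg='done')): A:[] B:[done] C:[]
After 2 (process(C)): A:[] B:[done] C:[]
After 3 (process(A)): A:[] B:[done] C:[]
After 4 (process(B)): A:[] B:[] C:[]
After 5 (send(from=B, to=C, msg='ping')): A:[] B:[] C:[ping]
After 6 (process(A)): A:[] B:[] C:[ping]
After 7 (send(from=C, to=B, msg='resp')): A:[] B:[resp] C:[ping]
After 8 (send(from=A, to=C, msg='ack')): A:[] B:[resp] C:[ping,ack]
After 9 (process(A)): A:[] B:[resp] C:[ping,ack]

Answer: 2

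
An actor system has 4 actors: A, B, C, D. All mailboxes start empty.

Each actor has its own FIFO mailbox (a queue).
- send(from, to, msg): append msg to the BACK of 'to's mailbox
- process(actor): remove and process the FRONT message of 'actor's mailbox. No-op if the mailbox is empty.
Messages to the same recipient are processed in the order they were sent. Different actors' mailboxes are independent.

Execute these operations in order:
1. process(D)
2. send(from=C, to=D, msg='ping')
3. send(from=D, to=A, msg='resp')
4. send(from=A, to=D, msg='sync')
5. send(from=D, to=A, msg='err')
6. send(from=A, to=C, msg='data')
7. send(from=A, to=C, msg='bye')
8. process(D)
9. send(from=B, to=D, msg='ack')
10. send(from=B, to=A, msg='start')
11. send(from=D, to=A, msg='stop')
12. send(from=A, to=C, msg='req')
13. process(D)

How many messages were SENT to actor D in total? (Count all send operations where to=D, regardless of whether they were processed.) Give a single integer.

After 1 (process(D)): A:[] B:[] C:[] D:[]
After 2 (send(from=C, to=D, msg='ping')): A:[] B:[] C:[] D:[ping]
After 3 (send(from=D, to=A, msg='resp')): A:[resp] B:[] C:[] D:[ping]
After 4 (send(from=A, to=D, msg='sync')): A:[resp] B:[] C:[] D:[ping,sync]
After 5 (send(from=D, to=A, msg='err')): A:[resp,err] B:[] C:[] D:[ping,sync]
After 6 (send(from=A, to=C, msg='data')): A:[resp,err] B:[] C:[data] D:[ping,sync]
After 7 (send(from=A, to=C, msg='bye')): A:[resp,err] B:[] C:[data,bye] D:[ping,sync]
After 8 (process(D)): A:[resp,err] B:[] C:[data,bye] D:[sync]
After 9 (send(from=B, to=D, msg='ack')): A:[resp,err] B:[] C:[data,bye] D:[sync,ack]
After 10 (send(from=B, to=A, msg='start')): A:[resp,err,start] B:[] C:[data,bye] D:[sync,ack]
After 11 (send(from=D, to=A, msg='stop')): A:[resp,err,start,stop] B:[] C:[data,bye] D:[sync,ack]
After 12 (send(from=A, to=C, msg='req')): A:[resp,err,start,stop] B:[] C:[data,bye,req] D:[sync,ack]
After 13 (process(D)): A:[resp,err,start,stop] B:[] C:[data,bye,req] D:[ack]

Answer: 3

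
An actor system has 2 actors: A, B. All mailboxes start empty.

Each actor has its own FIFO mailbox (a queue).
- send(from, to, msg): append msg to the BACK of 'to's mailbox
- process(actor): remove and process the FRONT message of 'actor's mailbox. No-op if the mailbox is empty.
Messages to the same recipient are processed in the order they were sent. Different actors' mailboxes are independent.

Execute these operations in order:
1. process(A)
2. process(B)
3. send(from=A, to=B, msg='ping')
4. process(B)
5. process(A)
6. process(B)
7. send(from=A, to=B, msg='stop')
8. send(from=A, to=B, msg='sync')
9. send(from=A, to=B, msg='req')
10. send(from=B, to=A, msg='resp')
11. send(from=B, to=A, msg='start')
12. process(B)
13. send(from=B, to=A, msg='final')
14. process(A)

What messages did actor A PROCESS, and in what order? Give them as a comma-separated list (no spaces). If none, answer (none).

After 1 (process(A)): A:[] B:[]
After 2 (process(B)): A:[] B:[]
After 3 (send(from=A, to=B, msg='ping')): A:[] B:[ping]
After 4 (process(B)): A:[] B:[]
After 5 (process(A)): A:[] B:[]
After 6 (process(B)): A:[] B:[]
After 7 (send(from=A, to=B, msg='stop')): A:[] B:[stop]
After 8 (send(from=A, to=B, msg='sync')): A:[] B:[stop,sync]
After 9 (send(from=A, to=B, msg='req')): A:[] B:[stop,sync,req]
After 10 (send(from=B, to=A, msg='resp')): A:[resp] B:[stop,sync,req]
After 11 (send(from=B, to=A, msg='start')): A:[resp,start] B:[stop,sync,req]
After 12 (process(B)): A:[resp,start] B:[sync,req]
After 13 (send(from=B, to=A, msg='final')): A:[resp,start,final] B:[sync,req]
After 14 (process(A)): A:[start,final] B:[sync,req]

Answer: resp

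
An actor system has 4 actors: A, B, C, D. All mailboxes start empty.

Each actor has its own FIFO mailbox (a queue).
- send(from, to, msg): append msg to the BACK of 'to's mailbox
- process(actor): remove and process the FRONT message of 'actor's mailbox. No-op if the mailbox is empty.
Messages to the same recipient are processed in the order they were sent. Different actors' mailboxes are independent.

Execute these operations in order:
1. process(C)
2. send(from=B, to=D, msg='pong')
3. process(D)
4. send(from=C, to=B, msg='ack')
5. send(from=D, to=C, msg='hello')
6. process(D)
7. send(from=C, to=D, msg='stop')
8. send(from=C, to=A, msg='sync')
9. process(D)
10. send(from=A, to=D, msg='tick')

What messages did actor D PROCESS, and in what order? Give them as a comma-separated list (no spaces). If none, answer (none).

After 1 (process(C)): A:[] B:[] C:[] D:[]
After 2 (send(from=B, to=D, msg='pong')): A:[] B:[] C:[] D:[pong]
After 3 (process(D)): A:[] B:[] C:[] D:[]
After 4 (send(from=C, to=B, msg='ack')): A:[] B:[ack] C:[] D:[]
After 5 (send(from=D, to=C, msg='hello')): A:[] B:[ack] C:[hello] D:[]
After 6 (process(D)): A:[] B:[ack] C:[hello] D:[]
After 7 (send(from=C, to=D, msg='stop')): A:[] B:[ack] C:[hello] D:[stop]
After 8 (send(from=C, to=A, msg='sync')): A:[sync] B:[ack] C:[hello] D:[stop]
After 9 (process(D)): A:[sync] B:[ack] C:[hello] D:[]
After 10 (send(from=A, to=D, msg='tick')): A:[sync] B:[ack] C:[hello] D:[tick]

Answer: pong,stop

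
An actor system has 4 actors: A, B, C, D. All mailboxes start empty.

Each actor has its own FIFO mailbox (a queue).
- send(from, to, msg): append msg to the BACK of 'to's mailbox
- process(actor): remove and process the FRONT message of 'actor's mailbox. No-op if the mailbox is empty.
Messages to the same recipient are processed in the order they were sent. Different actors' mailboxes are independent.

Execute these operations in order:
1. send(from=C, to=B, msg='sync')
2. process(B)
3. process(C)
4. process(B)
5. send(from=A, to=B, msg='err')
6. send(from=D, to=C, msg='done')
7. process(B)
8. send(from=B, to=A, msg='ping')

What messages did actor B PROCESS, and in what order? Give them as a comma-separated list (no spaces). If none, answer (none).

Answer: sync,err

Derivation:
After 1 (send(from=C, to=B, msg='sync')): A:[] B:[sync] C:[] D:[]
After 2 (process(B)): A:[] B:[] C:[] D:[]
After 3 (process(C)): A:[] B:[] C:[] D:[]
After 4 (process(B)): A:[] B:[] C:[] D:[]
After 5 (send(from=A, to=B, msg='err')): A:[] B:[err] C:[] D:[]
After 6 (send(from=D, to=C, msg='done')): A:[] B:[err] C:[done] D:[]
After 7 (process(B)): A:[] B:[] C:[done] D:[]
After 8 (send(from=B, to=A, msg='ping')): A:[ping] B:[] C:[done] D:[]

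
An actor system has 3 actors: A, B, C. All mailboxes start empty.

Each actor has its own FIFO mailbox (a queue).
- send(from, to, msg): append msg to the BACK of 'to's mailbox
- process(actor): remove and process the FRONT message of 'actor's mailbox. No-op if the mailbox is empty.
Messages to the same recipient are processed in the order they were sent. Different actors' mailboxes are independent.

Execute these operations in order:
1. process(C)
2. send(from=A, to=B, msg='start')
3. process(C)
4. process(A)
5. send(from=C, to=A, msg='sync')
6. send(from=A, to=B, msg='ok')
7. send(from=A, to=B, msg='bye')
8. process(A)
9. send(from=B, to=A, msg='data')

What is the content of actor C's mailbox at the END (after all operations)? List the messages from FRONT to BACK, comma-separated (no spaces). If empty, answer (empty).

After 1 (process(C)): A:[] B:[] C:[]
After 2 (send(from=A, to=B, msg='start')): A:[] B:[start] C:[]
After 3 (process(C)): A:[] B:[start] C:[]
After 4 (process(A)): A:[] B:[start] C:[]
After 5 (send(from=C, to=A, msg='sync')): A:[sync] B:[start] C:[]
After 6 (send(from=A, to=B, msg='ok')): A:[sync] B:[start,ok] C:[]
After 7 (send(from=A, to=B, msg='bye')): A:[sync] B:[start,ok,bye] C:[]
After 8 (process(A)): A:[] B:[start,ok,bye] C:[]
After 9 (send(from=B, to=A, msg='data')): A:[data] B:[start,ok,bye] C:[]

Answer: (empty)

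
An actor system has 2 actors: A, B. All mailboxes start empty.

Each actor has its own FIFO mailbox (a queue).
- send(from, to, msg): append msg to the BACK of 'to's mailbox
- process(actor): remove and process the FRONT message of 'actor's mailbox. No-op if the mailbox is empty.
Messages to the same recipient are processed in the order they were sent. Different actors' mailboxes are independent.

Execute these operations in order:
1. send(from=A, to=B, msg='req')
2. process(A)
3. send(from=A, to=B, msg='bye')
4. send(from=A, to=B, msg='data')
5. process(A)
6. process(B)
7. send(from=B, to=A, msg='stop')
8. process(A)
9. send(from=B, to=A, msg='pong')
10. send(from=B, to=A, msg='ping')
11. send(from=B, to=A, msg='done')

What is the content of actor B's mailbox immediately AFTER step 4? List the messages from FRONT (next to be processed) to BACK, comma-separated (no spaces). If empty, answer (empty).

After 1 (send(from=A, to=B, msg='req')): A:[] B:[req]
After 2 (process(A)): A:[] B:[req]
After 3 (send(from=A, to=B, msg='bye')): A:[] B:[req,bye]
After 4 (send(from=A, to=B, msg='data')): A:[] B:[req,bye,data]

req,bye,data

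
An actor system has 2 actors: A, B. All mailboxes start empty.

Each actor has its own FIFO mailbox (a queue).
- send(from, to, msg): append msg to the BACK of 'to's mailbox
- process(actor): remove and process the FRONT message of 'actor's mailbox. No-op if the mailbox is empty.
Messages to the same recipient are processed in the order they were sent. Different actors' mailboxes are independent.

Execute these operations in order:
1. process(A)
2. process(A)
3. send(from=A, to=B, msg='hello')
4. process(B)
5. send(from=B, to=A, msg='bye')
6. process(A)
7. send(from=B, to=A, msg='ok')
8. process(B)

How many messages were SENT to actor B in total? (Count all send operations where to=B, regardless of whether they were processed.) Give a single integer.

After 1 (process(A)): A:[] B:[]
After 2 (process(A)): A:[] B:[]
After 3 (send(from=A, to=B, msg='hello')): A:[] B:[hello]
After 4 (process(B)): A:[] B:[]
After 5 (send(from=B, to=A, msg='bye')): A:[bye] B:[]
After 6 (process(A)): A:[] B:[]
After 7 (send(from=B, to=A, msg='ok')): A:[ok] B:[]
After 8 (process(B)): A:[ok] B:[]

Answer: 1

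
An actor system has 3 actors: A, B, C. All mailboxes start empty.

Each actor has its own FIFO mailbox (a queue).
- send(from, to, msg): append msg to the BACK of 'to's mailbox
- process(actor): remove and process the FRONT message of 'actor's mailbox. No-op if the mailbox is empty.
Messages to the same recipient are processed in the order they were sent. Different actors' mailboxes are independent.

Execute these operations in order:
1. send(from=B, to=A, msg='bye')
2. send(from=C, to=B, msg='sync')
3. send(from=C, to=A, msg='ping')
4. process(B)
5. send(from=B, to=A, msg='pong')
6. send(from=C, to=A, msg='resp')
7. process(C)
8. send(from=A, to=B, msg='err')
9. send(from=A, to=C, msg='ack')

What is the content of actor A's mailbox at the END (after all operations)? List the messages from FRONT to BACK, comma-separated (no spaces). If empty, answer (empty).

After 1 (send(from=B, to=A, msg='bye')): A:[bye] B:[] C:[]
After 2 (send(from=C, to=B, msg='sync')): A:[bye] B:[sync] C:[]
After 3 (send(from=C, to=A, msg='ping')): A:[bye,ping] B:[sync] C:[]
After 4 (process(B)): A:[bye,ping] B:[] C:[]
After 5 (send(from=B, to=A, msg='pong')): A:[bye,ping,pong] B:[] C:[]
After 6 (send(from=C, to=A, msg='resp')): A:[bye,ping,pong,resp] B:[] C:[]
After 7 (process(C)): A:[bye,ping,pong,resp] B:[] C:[]
After 8 (send(from=A, to=B, msg='err')): A:[bye,ping,pong,resp] B:[err] C:[]
After 9 (send(from=A, to=C, msg='ack')): A:[bye,ping,pong,resp] B:[err] C:[ack]

Answer: bye,ping,pong,resp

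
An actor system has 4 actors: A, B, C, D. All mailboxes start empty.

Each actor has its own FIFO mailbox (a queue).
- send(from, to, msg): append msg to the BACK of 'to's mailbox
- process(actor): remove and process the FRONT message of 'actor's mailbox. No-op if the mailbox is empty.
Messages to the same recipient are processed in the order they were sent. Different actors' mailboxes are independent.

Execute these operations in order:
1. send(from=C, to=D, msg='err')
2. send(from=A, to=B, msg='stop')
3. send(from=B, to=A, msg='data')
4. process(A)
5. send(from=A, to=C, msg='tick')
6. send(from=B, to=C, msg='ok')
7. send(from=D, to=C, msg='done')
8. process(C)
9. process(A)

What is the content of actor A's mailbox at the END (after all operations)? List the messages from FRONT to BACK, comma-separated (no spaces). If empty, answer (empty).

After 1 (send(from=C, to=D, msg='err')): A:[] B:[] C:[] D:[err]
After 2 (send(from=A, to=B, msg='stop')): A:[] B:[stop] C:[] D:[err]
After 3 (send(from=B, to=A, msg='data')): A:[data] B:[stop] C:[] D:[err]
After 4 (process(A)): A:[] B:[stop] C:[] D:[err]
After 5 (send(from=A, to=C, msg='tick')): A:[] B:[stop] C:[tick] D:[err]
After 6 (send(from=B, to=C, msg='ok')): A:[] B:[stop] C:[tick,ok] D:[err]
After 7 (send(from=D, to=C, msg='done')): A:[] B:[stop] C:[tick,ok,done] D:[err]
After 8 (process(C)): A:[] B:[stop] C:[ok,done] D:[err]
After 9 (process(A)): A:[] B:[stop] C:[ok,done] D:[err]

Answer: (empty)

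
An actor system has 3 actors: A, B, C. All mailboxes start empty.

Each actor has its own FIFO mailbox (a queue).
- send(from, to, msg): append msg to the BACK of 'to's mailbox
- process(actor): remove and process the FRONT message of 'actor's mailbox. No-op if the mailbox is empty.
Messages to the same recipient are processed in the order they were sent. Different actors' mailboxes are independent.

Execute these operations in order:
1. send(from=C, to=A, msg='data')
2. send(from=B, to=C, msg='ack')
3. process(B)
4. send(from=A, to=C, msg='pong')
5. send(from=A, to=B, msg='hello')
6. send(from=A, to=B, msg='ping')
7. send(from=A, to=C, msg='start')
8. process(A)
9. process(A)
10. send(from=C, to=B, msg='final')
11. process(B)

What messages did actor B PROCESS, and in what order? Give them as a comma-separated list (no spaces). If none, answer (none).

After 1 (send(from=C, to=A, msg='data')): A:[data] B:[] C:[]
After 2 (send(from=B, to=C, msg='ack')): A:[data] B:[] C:[ack]
After 3 (process(B)): A:[data] B:[] C:[ack]
After 4 (send(from=A, to=C, msg='pong')): A:[data] B:[] C:[ack,pong]
After 5 (send(from=A, to=B, msg='hello')): A:[data] B:[hello] C:[ack,pong]
After 6 (send(from=A, to=B, msg='ping')): A:[data] B:[hello,ping] C:[ack,pong]
After 7 (send(from=A, to=C, msg='start')): A:[data] B:[hello,ping] C:[ack,pong,start]
After 8 (process(A)): A:[] B:[hello,ping] C:[ack,pong,start]
After 9 (process(A)): A:[] B:[hello,ping] C:[ack,pong,start]
After 10 (send(from=C, to=B, msg='final')): A:[] B:[hello,ping,final] C:[ack,pong,start]
After 11 (process(B)): A:[] B:[ping,final] C:[ack,pong,start]

Answer: hello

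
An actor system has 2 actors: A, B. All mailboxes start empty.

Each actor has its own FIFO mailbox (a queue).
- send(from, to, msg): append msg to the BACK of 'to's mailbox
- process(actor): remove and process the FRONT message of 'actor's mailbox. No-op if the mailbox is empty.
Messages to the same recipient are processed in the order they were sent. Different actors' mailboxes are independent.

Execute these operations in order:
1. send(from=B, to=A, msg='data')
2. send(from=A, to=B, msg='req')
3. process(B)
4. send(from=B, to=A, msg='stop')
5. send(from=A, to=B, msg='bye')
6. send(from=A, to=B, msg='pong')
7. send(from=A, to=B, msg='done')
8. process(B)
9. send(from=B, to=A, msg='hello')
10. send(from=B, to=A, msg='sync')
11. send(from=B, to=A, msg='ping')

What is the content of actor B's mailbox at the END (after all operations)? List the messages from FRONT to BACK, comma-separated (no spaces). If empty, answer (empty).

After 1 (send(from=B, to=A, msg='data')): A:[data] B:[]
After 2 (send(from=A, to=B, msg='req')): A:[data] B:[req]
After 3 (process(B)): A:[data] B:[]
After 4 (send(from=B, to=A, msg='stop')): A:[data,stop] B:[]
After 5 (send(from=A, to=B, msg='bye')): A:[data,stop] B:[bye]
After 6 (send(from=A, to=B, msg='pong')): A:[data,stop] B:[bye,pong]
After 7 (send(from=A, to=B, msg='done')): A:[data,stop] B:[bye,pong,done]
After 8 (process(B)): A:[data,stop] B:[pong,done]
After 9 (send(from=B, to=A, msg='hello')): A:[data,stop,hello] B:[pong,done]
After 10 (send(from=B, to=A, msg='sync')): A:[data,stop,hello,sync] B:[pong,done]
After 11 (send(from=B, to=A, msg='ping')): A:[data,stop,hello,sync,ping] B:[pong,done]

Answer: pong,done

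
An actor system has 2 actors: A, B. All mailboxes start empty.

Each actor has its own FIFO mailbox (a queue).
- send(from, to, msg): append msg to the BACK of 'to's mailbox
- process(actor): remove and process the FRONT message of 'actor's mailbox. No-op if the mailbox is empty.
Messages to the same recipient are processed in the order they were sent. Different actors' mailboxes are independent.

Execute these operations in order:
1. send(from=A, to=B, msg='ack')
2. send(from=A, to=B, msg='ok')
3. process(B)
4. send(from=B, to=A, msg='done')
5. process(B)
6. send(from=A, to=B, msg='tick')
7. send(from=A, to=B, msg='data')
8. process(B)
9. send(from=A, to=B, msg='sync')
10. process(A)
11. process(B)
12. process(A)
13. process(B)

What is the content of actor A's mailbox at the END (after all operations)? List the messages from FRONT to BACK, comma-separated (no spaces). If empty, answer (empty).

After 1 (send(from=A, to=B, msg='ack')): A:[] B:[ack]
After 2 (send(from=A, to=B, msg='ok')): A:[] B:[ack,ok]
After 3 (process(B)): A:[] B:[ok]
After 4 (send(from=B, to=A, msg='done')): A:[done] B:[ok]
After 5 (process(B)): A:[done] B:[]
After 6 (send(from=A, to=B, msg='tick')): A:[done] B:[tick]
After 7 (send(from=A, to=B, msg='data')): A:[done] B:[tick,data]
After 8 (process(B)): A:[done] B:[data]
After 9 (send(from=A, to=B, msg='sync')): A:[done] B:[data,sync]
After 10 (process(A)): A:[] B:[data,sync]
After 11 (process(B)): A:[] B:[sync]
After 12 (process(A)): A:[] B:[sync]
After 13 (process(B)): A:[] B:[]

Answer: (empty)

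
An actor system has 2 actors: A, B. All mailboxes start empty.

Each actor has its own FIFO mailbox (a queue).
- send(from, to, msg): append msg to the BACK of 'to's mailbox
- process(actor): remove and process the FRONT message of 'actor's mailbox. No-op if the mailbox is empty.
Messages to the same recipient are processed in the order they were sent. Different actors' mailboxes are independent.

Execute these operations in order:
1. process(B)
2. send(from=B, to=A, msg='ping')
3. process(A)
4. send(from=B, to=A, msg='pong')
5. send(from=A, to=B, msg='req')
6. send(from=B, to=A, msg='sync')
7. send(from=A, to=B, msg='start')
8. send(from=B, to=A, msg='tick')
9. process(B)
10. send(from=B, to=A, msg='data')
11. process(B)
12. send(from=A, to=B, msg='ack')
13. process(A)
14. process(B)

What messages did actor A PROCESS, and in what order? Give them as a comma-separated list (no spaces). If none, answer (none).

Answer: ping,pong

Derivation:
After 1 (process(B)): A:[] B:[]
After 2 (send(from=B, to=A, msg='ping')): A:[ping] B:[]
After 3 (process(A)): A:[] B:[]
After 4 (send(from=B, to=A, msg='pong')): A:[pong] B:[]
After 5 (send(from=A, to=B, msg='req')): A:[pong] B:[req]
After 6 (send(from=B, to=A, msg='sync')): A:[pong,sync] B:[req]
After 7 (send(from=A, to=B, msg='start')): A:[pong,sync] B:[req,start]
After 8 (send(from=B, to=A, msg='tick')): A:[pong,sync,tick] B:[req,start]
After 9 (process(B)): A:[pong,sync,tick] B:[start]
After 10 (send(from=B, to=A, msg='data')): A:[pong,sync,tick,data] B:[start]
After 11 (process(B)): A:[pong,sync,tick,data] B:[]
After 12 (send(from=A, to=B, msg='ack')): A:[pong,sync,tick,data] B:[ack]
After 13 (process(A)): A:[sync,tick,data] B:[ack]
After 14 (process(B)): A:[sync,tick,data] B:[]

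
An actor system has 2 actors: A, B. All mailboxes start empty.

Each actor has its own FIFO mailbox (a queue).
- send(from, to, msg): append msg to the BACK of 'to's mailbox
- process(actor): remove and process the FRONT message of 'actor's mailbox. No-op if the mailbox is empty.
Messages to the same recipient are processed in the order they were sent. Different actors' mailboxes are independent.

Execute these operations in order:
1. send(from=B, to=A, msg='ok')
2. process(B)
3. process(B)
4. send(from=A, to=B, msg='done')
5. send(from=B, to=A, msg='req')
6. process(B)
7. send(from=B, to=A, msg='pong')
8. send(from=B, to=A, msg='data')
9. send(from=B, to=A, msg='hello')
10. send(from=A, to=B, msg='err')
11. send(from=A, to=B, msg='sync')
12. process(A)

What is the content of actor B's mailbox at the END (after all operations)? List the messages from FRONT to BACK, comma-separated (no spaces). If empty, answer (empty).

Answer: err,sync

Derivation:
After 1 (send(from=B, to=A, msg='ok')): A:[ok] B:[]
After 2 (process(B)): A:[ok] B:[]
After 3 (process(B)): A:[ok] B:[]
After 4 (send(from=A, to=B, msg='done')): A:[ok] B:[done]
After 5 (send(from=B, to=A, msg='req')): A:[ok,req] B:[done]
After 6 (process(B)): A:[ok,req] B:[]
After 7 (send(from=B, to=A, msg='pong')): A:[ok,req,pong] B:[]
After 8 (send(from=B, to=A, msg='data')): A:[ok,req,pong,data] B:[]
After 9 (send(from=B, to=A, msg='hello')): A:[ok,req,pong,data,hello] B:[]
After 10 (send(from=A, to=B, msg='err')): A:[ok,req,pong,data,hello] B:[err]
After 11 (send(from=A, to=B, msg='sync')): A:[ok,req,pong,data,hello] B:[err,sync]
After 12 (process(A)): A:[req,pong,data,hello] B:[err,sync]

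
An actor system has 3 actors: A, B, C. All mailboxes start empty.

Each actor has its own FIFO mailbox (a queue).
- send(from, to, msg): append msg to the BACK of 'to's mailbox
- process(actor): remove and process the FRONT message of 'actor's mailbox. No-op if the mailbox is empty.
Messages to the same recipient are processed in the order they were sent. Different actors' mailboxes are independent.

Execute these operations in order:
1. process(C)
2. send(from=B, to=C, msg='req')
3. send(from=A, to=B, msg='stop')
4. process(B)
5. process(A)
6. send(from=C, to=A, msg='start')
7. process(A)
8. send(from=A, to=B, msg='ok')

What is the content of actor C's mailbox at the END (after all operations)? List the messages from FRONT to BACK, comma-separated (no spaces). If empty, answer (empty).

After 1 (process(C)): A:[] B:[] C:[]
After 2 (send(from=B, to=C, msg='req')): A:[] B:[] C:[req]
After 3 (send(from=A, to=B, msg='stop')): A:[] B:[stop] C:[req]
After 4 (process(B)): A:[] B:[] C:[req]
After 5 (process(A)): A:[] B:[] C:[req]
After 6 (send(from=C, to=A, msg='start')): A:[start] B:[] C:[req]
After 7 (process(A)): A:[] B:[] C:[req]
After 8 (send(from=A, to=B, msg='ok')): A:[] B:[ok] C:[req]

Answer: req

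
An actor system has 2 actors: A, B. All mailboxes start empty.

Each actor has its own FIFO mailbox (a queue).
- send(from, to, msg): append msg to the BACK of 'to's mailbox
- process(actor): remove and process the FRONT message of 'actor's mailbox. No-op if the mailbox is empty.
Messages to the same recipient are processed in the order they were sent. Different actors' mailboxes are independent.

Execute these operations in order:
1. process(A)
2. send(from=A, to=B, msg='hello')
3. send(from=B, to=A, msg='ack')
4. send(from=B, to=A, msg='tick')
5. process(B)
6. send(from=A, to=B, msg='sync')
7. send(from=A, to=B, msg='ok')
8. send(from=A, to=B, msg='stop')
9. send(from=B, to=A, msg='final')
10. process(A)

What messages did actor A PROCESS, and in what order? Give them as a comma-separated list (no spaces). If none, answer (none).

Answer: ack

Derivation:
After 1 (process(A)): A:[] B:[]
After 2 (send(from=A, to=B, msg='hello')): A:[] B:[hello]
After 3 (send(from=B, to=A, msg='ack')): A:[ack] B:[hello]
After 4 (send(from=B, to=A, msg='tick')): A:[ack,tick] B:[hello]
After 5 (process(B)): A:[ack,tick] B:[]
After 6 (send(from=A, to=B, msg='sync')): A:[ack,tick] B:[sync]
After 7 (send(from=A, to=B, msg='ok')): A:[ack,tick] B:[sync,ok]
After 8 (send(from=A, to=B, msg='stop')): A:[ack,tick] B:[sync,ok,stop]
After 9 (send(from=B, to=A, msg='final')): A:[ack,tick,final] B:[sync,ok,stop]
After 10 (process(A)): A:[tick,final] B:[sync,ok,stop]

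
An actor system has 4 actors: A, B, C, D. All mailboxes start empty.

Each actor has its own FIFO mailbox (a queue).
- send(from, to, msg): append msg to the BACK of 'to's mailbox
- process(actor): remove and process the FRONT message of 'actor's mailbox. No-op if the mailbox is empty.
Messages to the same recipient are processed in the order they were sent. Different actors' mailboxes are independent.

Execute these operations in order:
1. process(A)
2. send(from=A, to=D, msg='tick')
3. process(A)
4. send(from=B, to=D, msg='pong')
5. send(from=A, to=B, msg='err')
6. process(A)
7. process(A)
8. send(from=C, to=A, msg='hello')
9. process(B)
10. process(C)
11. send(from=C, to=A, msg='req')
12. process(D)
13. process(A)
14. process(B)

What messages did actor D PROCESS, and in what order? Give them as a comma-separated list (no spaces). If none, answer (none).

After 1 (process(A)): A:[] B:[] C:[] D:[]
After 2 (send(from=A, to=D, msg='tick')): A:[] B:[] C:[] D:[tick]
After 3 (process(A)): A:[] B:[] C:[] D:[tick]
After 4 (send(from=B, to=D, msg='pong')): A:[] B:[] C:[] D:[tick,pong]
After 5 (send(from=A, to=B, msg='err')): A:[] B:[err] C:[] D:[tick,pong]
After 6 (process(A)): A:[] B:[err] C:[] D:[tick,pong]
After 7 (process(A)): A:[] B:[err] C:[] D:[tick,pong]
After 8 (send(from=C, to=A, msg='hello')): A:[hello] B:[err] C:[] D:[tick,pong]
After 9 (process(B)): A:[hello] B:[] C:[] D:[tick,pong]
After 10 (process(C)): A:[hello] B:[] C:[] D:[tick,pong]
After 11 (send(from=C, to=A, msg='req')): A:[hello,req] B:[] C:[] D:[tick,pong]
After 12 (process(D)): A:[hello,req] B:[] C:[] D:[pong]
After 13 (process(A)): A:[req] B:[] C:[] D:[pong]
After 14 (process(B)): A:[req] B:[] C:[] D:[pong]

Answer: tick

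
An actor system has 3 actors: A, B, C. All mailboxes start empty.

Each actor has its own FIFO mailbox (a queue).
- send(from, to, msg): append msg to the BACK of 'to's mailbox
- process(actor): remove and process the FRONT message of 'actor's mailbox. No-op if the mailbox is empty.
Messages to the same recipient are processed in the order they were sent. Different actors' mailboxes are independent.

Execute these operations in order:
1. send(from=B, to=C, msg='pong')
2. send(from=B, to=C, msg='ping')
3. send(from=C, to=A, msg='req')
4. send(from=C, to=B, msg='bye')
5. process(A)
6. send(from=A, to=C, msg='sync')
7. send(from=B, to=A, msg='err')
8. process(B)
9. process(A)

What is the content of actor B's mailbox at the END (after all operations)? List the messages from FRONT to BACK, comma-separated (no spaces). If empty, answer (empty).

Answer: (empty)

Derivation:
After 1 (send(from=B, to=C, msg='pong')): A:[] B:[] C:[pong]
After 2 (send(from=B, to=C, msg='ping')): A:[] B:[] C:[pong,ping]
After 3 (send(from=C, to=A, msg='req')): A:[req] B:[] C:[pong,ping]
After 4 (send(from=C, to=B, msg='bye')): A:[req] B:[bye] C:[pong,ping]
After 5 (process(A)): A:[] B:[bye] C:[pong,ping]
After 6 (send(from=A, to=C, msg='sync')): A:[] B:[bye] C:[pong,ping,sync]
After 7 (send(from=B, to=A, msg='err')): A:[err] B:[bye] C:[pong,ping,sync]
After 8 (process(B)): A:[err] B:[] C:[pong,ping,sync]
After 9 (process(A)): A:[] B:[] C:[pong,ping,sync]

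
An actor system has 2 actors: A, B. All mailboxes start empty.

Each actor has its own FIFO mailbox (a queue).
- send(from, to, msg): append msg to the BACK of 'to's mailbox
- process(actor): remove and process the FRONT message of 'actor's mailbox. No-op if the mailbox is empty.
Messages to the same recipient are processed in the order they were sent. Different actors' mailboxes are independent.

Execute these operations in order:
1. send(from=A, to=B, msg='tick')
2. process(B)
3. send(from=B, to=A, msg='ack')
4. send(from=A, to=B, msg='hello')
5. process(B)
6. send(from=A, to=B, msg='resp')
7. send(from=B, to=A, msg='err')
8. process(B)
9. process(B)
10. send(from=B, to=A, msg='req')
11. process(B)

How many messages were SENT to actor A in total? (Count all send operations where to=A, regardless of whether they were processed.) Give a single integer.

After 1 (send(from=A, to=B, msg='tick')): A:[] B:[tick]
After 2 (process(B)): A:[] B:[]
After 3 (send(from=B, to=A, msg='ack')): A:[ack] B:[]
After 4 (send(from=A, to=B, msg='hello')): A:[ack] B:[hello]
After 5 (process(B)): A:[ack] B:[]
After 6 (send(from=A, to=B, msg='resp')): A:[ack] B:[resp]
After 7 (send(from=B, to=A, msg='err')): A:[ack,err] B:[resp]
After 8 (process(B)): A:[ack,err] B:[]
After 9 (process(B)): A:[ack,err] B:[]
After 10 (send(from=B, to=A, msg='req')): A:[ack,err,req] B:[]
After 11 (process(B)): A:[ack,err,req] B:[]

Answer: 3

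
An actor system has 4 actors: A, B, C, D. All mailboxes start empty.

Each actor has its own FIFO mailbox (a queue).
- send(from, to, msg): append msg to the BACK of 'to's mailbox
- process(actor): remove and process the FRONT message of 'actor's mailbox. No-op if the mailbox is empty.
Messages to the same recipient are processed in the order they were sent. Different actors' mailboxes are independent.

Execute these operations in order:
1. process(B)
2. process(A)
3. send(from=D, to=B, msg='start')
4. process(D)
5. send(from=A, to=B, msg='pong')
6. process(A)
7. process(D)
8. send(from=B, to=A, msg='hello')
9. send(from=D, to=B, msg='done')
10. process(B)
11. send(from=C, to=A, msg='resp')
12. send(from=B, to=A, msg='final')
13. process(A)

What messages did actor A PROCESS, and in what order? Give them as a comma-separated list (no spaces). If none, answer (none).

After 1 (process(B)): A:[] B:[] C:[] D:[]
After 2 (process(A)): A:[] B:[] C:[] D:[]
After 3 (send(from=D, to=B, msg='start')): A:[] B:[start] C:[] D:[]
After 4 (process(D)): A:[] B:[start] C:[] D:[]
After 5 (send(from=A, to=B, msg='pong')): A:[] B:[start,pong] C:[] D:[]
After 6 (process(A)): A:[] B:[start,pong] C:[] D:[]
After 7 (process(D)): A:[] B:[start,pong] C:[] D:[]
After 8 (send(from=B, to=A, msg='hello')): A:[hello] B:[start,pong] C:[] D:[]
After 9 (send(from=D, to=B, msg='done')): A:[hello] B:[start,pong,done] C:[] D:[]
After 10 (process(B)): A:[hello] B:[pong,done] C:[] D:[]
After 11 (send(from=C, to=A, msg='resp')): A:[hello,resp] B:[pong,done] C:[] D:[]
After 12 (send(from=B, to=A, msg='final')): A:[hello,resp,final] B:[pong,done] C:[] D:[]
After 13 (process(A)): A:[resp,final] B:[pong,done] C:[] D:[]

Answer: hello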